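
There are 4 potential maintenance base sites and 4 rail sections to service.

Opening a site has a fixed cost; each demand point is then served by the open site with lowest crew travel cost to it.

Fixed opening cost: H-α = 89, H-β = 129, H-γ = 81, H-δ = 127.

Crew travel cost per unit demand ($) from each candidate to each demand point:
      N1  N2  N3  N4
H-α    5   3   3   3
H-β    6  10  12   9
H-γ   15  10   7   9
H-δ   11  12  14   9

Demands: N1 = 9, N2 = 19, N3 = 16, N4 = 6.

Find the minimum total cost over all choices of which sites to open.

257

Open {H-α}: assign each demand point to its cheapest open site.
  N1→H-α 9×5=45, N2→H-α 19×3=57, N3→H-α 16×3=48, N4→H-α 6×3=18
  crew travel cost 168, fixed 89 → total 257.
Compare {H-α, H-γ}: crew travel cost 168 + fixed 170 = 338.
Compare {H-α, H-δ}: crew travel cost 168 + fixed 216 = 384.
Compare {H-α, H-β}: crew travel cost 168 + fixed 218 = 386.
All other subsets cost ≥ 338. Minimum total cost: 257.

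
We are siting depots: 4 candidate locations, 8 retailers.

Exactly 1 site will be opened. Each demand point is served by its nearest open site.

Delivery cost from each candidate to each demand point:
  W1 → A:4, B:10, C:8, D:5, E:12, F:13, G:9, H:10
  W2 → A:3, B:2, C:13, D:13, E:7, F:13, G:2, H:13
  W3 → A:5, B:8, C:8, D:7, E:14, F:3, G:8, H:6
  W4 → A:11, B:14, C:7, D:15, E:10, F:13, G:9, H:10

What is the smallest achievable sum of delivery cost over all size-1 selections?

59

Open {W3}.
  A→W3 5, B→W3 8, C→W3 8, D→W3 7, E→W3 14, F→W3 3, G→W3 8, H→W3 6  ⇒ total 59.
Compare {W2}: total 66.
Compare {W1}: total 71.
No size-1 selection does better; minimum is 59.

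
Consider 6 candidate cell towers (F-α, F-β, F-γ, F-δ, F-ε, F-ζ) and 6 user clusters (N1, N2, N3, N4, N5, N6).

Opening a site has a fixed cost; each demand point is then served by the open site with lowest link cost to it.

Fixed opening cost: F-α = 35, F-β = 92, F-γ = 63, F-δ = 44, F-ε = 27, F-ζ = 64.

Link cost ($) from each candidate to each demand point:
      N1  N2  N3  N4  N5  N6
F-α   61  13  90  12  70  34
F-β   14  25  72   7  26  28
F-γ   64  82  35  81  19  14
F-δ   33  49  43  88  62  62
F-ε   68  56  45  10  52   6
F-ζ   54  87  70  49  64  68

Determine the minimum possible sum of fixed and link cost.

Open {F-β, F-ε}: assign each demand point to its cheapest open site.
  N1→F-β 14, N2→F-β 25, N3→F-ε 45, N4→F-β 7, N5→F-β 26, N6→F-ε 6
  link cost 123, fixed 119 → total 242.
Compare {F-α, F-ε}: link cost 187 + fixed 62 = 249.
Compare {F-α, F-γ}: link cost 154 + fixed 98 = 252.
Compare {F-α, F-δ, F-ε}: link cost 157 + fixed 106 = 263.
All other subsets cost ≥ 249. Minimum total cost: 242.

242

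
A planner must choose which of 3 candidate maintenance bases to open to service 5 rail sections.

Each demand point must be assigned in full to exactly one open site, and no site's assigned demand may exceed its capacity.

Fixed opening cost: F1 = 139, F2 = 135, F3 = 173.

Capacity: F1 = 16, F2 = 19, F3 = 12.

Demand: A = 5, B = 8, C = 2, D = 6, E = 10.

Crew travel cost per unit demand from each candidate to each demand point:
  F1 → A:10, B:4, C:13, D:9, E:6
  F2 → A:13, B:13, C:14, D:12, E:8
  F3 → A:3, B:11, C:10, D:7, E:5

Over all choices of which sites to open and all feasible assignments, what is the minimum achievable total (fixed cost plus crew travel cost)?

Open {F1, F2}; cheapest assignment that respects the capacities:
  F1 (cap 16, load 16): B, C, D — cost 8×4 + 2×13 + 6×9 = 112
  F2 (cap 19, load 15): A, E — cost 5×13 + 10×8 = 145
  Shipping 257, fixed 274 → total 531.
  Any other capacity-feasible assignment to {F1, F2} ships for at least 257.
Compare {F2, F3}: its best feasible assignment gives total 619.
Compare {F1, F2, F3}: its best feasible assignment gives total 642.
Every other set of open sites that can feasibly serve all demand totals ≥ 619 even under its best assignment. Minimum: 531.

531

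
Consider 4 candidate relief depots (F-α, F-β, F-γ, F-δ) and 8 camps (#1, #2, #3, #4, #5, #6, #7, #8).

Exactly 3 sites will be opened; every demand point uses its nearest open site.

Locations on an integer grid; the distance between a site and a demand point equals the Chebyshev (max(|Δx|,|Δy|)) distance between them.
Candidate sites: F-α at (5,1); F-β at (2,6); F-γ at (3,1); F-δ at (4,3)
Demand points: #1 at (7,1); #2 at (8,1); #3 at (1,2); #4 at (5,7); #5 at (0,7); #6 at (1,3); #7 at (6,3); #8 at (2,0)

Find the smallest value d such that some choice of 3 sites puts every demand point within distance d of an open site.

Open {F-α, F-β, F-γ}.
  Farthest demand point is #2 at distance 3 (to F-α); all others are ≤ 3.
With {F-α, F-β, F-δ} the worst case is 3.
With {F-α, F-γ, F-δ} the worst case is 4.
No size-3 selection achieves below 3.

3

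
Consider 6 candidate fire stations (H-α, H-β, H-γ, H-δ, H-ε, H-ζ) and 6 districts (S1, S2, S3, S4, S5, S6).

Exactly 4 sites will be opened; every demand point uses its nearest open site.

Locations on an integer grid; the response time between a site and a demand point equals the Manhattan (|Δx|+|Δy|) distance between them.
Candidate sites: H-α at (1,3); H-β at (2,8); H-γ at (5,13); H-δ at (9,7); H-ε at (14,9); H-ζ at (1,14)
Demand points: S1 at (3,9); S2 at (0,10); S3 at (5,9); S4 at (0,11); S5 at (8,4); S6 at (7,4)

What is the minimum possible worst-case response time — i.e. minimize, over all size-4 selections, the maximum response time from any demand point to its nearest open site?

5

Open {H-α, H-β, H-γ, H-δ}.
  Farthest demand point is S4 at response time 5 (to H-β); all others are ≤ 5.
With {H-α, H-β, H-δ, H-ε} the worst case is 5.
With {H-α, H-β, H-δ, H-ζ} the worst case is 5.
No size-4 selection achieves below 5.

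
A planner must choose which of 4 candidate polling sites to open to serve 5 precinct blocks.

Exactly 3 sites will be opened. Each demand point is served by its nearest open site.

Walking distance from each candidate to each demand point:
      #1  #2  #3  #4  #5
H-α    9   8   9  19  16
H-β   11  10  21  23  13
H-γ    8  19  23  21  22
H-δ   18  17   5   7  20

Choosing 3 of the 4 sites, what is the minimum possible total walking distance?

Open {H-α, H-β, H-δ}.
  #1→H-α 9, #2→H-α 8, #3→H-δ 5, #4→H-δ 7, #5→H-β 13  ⇒ total 42.
Compare {H-β, H-γ, H-δ}: total 43.
Compare {H-α, H-γ, H-δ}: total 44.
No size-3 selection does better; minimum is 42.

42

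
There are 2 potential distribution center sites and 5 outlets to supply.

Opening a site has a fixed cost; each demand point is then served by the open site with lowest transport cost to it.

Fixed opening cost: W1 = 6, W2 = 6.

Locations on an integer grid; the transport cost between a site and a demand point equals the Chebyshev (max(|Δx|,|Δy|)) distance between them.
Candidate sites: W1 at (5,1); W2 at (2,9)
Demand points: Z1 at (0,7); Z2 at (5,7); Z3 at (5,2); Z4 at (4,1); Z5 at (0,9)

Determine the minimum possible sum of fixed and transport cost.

21

Open {W1, W2}: assign each demand point to its cheapest open site.
  Z1→W2 2, Z2→W2 3, Z3→W1 1, Z4→W1 1, Z5→W2 2
  transport cost 9, fixed 12 → total 21.
Compare {W1}: transport cost 22 + fixed 6 = 28.
Compare {W2}: transport cost 22 + fixed 6 = 28.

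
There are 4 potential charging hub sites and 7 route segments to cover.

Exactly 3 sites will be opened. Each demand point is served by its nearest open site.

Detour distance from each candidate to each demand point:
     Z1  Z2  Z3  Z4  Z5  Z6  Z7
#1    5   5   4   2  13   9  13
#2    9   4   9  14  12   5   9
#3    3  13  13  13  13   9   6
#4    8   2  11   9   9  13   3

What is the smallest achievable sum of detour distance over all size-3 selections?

Open {#1, #2, #4}.
  Z1→#1 5, Z2→#4 2, Z3→#1 4, Z4→#1 2, Z5→#4 9, Z6→#2 5, Z7→#4 3  ⇒ total 30.
Compare {#1, #3, #4}: total 32.
Compare {#1, #2, #3}: total 36.
No size-3 selection does better; minimum is 30.

30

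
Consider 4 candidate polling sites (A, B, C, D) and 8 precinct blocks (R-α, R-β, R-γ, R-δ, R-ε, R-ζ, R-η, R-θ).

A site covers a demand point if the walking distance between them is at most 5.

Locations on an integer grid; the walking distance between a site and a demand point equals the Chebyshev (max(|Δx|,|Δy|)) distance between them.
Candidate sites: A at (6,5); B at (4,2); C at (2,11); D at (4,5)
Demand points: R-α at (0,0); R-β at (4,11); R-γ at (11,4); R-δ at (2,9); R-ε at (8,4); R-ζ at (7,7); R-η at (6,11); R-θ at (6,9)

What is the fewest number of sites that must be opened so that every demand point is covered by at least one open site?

3

Coverage sets (demand points within 5 of each site):
  A: {R-γ, R-δ, R-ε, R-ζ, R-θ}
  B: {R-α, R-ε, R-ζ}
  C: {R-β, R-δ, R-ζ, R-η, R-θ}
  D: {R-α, R-δ, R-ε, R-ζ, R-θ}
No 2 sites suffice: every size-2 union leaves at least one demand point uncovered.
But {A, B, C} covers everything, so the minimum is 3.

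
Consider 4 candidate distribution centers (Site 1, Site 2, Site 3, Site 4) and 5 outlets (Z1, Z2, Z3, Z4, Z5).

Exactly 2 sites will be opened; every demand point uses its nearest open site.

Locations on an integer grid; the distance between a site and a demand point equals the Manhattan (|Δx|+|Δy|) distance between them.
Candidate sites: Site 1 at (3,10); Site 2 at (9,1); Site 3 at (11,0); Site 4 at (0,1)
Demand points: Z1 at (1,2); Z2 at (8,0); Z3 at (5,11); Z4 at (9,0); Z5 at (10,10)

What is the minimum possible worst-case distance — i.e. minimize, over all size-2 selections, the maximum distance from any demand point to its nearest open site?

9

Open {Site 1, Site 2}.
  Farthest demand point is Z1 at distance 9 (to Site 2); all others are ≤ 9.
With {Site 1, Site 3} the worst case is 10.
With {Site 1, Site 4} the worst case is 10.
No size-2 selection achieves below 9.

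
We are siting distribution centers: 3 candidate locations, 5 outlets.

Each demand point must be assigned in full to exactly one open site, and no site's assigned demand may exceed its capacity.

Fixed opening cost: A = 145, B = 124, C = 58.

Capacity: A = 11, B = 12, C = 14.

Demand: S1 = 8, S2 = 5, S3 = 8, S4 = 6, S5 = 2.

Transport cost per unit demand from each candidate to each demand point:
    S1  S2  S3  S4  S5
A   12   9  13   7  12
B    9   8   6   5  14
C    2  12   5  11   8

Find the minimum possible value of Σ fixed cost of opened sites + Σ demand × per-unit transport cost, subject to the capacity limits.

494

Open {A, B, C}; cheapest assignment that respects the capacities:
  A (cap 11, load 11): S2, S4 — cost 5×9 + 6×7 = 87
  B (cap 12, load 8): S3 — cost 8×6 = 48
  C (cap 14, load 10): S1, S5 — cost 8×2 + 2×8 = 32
  Shipping 167, fixed 327 → total 494.
  Any other capacity-feasible assignment to {A, B, C} ships for at least 167.
Total demand is 29 and no other set of sites has combined capacity ≥ 29, so {A, B, C} is the only feasible choice of open sites. Minimum: 494.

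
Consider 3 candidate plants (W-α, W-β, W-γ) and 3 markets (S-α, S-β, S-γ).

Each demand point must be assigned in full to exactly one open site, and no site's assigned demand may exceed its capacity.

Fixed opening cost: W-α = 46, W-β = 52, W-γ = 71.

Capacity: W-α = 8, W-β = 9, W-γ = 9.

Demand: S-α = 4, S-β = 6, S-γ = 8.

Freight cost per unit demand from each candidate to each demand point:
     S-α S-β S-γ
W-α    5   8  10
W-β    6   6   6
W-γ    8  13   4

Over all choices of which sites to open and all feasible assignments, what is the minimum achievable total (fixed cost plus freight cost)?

257

Open {W-α, W-β, W-γ}; cheapest assignment that respects the capacities:
  W-α (cap 8, load 4): S-α — cost 4×5 = 20
  W-β (cap 9, load 6): S-β — cost 6×6 = 36
  W-γ (cap 9, load 8): S-γ — cost 8×4 = 32
  Shipping 88, fixed 169 → total 257.
  Any other capacity-feasible assignment to {W-α, W-β, W-γ} ships for at least 88.
Total demand is 18; every other set of sites either has combined capacity below 18 or cannot fit the demands without splitting one across sites, so {W-α, W-β, W-γ} is the only feasible choice of open sites. Minimum: 257.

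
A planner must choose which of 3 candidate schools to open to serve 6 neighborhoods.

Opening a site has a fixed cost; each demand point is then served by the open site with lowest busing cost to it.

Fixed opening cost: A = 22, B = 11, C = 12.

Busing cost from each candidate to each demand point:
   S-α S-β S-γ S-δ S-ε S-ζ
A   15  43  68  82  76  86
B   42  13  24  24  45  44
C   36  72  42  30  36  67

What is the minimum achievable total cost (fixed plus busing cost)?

Open {A, B}: assign each demand point to its cheapest open site.
  S-α→A 15, S-β→B 13, S-γ→B 24, S-δ→B 24, S-ε→B 45, S-ζ→B 44
  busing cost 165, fixed 33 → total 198.
Compare {B, C}: busing cost 177 + fixed 23 = 200.
Compare {A, B, C}: busing cost 156 + fixed 45 = 201.
Compare {B}: busing cost 192 + fixed 11 = 203.
All other subsets cost ≥ 200. Minimum total cost: 198.

198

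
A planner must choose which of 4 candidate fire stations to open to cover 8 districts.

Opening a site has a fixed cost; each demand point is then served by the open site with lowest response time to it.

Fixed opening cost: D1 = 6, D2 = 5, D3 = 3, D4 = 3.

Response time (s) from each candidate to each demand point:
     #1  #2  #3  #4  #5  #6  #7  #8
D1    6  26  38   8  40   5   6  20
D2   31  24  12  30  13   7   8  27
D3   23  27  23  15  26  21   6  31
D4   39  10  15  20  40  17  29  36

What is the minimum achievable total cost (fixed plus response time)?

Open {D1, D2, D4}: assign each demand point to its cheapest open site.
  #1→D1 6, #2→D4 10, #3→D2 12, #4→D1 8, #5→D2 13, #6→D1 5, #7→D1 6, #8→D1 20
  response time 80, fixed 14 → total 94.
Compare {D1, D2, D3, D4}: response time 80 + fixed 17 = 97.
Compare {D1, D2}: response time 94 + fixed 11 = 105.
Compare {D1, D2, D3}: response time 94 + fixed 14 = 108.
All other subsets cost ≥ 97. Minimum total cost: 94.

94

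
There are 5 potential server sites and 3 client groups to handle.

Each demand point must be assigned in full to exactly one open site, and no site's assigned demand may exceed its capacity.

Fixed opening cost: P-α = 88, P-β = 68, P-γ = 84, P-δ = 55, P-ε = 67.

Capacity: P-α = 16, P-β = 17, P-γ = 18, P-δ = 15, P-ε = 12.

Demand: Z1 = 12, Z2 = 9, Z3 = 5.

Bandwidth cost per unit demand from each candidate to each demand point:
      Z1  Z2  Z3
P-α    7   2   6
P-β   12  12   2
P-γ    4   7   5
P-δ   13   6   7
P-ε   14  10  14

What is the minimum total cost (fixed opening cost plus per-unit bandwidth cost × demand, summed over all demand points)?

Open {P-α, P-γ}; cheapest assignment that respects the capacities:
  P-α (cap 16, load 9): Z2 — cost 9×2 = 18
  P-γ (cap 18, load 17): Z1, Z3 — cost 12×4 + 5×5 = 73
  Shipping 91, fixed 172 → total 263.
  Any other capacity-feasible assignment to {P-α, P-γ} ships for at least 91.
Compare {P-γ, P-δ}: its best feasible assignment gives total 266.
Compare {P-γ, P-ε}: its best feasible assignment gives total 314.
Every other set of open sites that can feasibly serve all demand totals ≥ 266 even under its best assignment. Minimum: 263.

263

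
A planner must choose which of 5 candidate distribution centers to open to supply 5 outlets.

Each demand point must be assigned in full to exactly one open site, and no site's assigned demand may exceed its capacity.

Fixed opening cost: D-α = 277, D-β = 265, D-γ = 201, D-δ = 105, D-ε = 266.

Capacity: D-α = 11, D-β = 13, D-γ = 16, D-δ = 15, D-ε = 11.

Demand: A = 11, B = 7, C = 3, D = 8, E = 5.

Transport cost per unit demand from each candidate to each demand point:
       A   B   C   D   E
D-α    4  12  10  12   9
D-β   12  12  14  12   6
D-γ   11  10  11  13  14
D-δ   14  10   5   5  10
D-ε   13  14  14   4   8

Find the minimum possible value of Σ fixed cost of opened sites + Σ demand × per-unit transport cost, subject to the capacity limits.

Open {D-α, D-γ, D-δ}; cheapest assignment that respects the capacities:
  D-α (cap 11, load 11): A — cost 11×4 = 44
  D-γ (cap 16, load 10): B, C — cost 7×10 + 3×11 = 103
  D-δ (cap 15, load 13): D, E — cost 8×5 + 5×10 = 90
  Shipping 237, fixed 583 → total 820.
  Any other capacity-feasible assignment to {D-α, D-γ, D-δ} ships for at least 237.
Compare {D-α, D-δ, D-ε}: its best feasible assignment gives total 859.
Compare {D-α, D-β, D-δ}: its best feasible assignment gives total 860.
Every other set of open sites that can feasibly serve all demand totals ≥ 859 even under its best assignment. Minimum: 820.

820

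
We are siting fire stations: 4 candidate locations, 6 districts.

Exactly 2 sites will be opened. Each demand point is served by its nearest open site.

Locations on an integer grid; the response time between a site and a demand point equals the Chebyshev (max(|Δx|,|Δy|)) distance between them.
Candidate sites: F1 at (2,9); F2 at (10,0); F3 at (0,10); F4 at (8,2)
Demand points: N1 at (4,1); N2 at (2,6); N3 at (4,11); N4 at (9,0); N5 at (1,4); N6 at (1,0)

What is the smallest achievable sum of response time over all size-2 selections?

23

Open {F1, F4}.
  N1→F4 4, N2→F1 3, N3→F1 2, N4→F4 2, N5→F1 5, N6→F4 7  ⇒ total 23.
Compare {F1, F2}: total 26.
Compare {F3, F4}: total 27.
No size-2 selection does better; minimum is 23.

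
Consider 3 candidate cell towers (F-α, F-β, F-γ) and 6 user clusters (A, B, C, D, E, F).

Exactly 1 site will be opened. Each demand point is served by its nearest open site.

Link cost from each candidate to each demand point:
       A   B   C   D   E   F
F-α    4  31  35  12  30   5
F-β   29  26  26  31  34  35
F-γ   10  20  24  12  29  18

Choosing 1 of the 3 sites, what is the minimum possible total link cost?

Open {F-γ}.
  A→F-γ 10, B→F-γ 20, C→F-γ 24, D→F-γ 12, E→F-γ 29, F→F-γ 18  ⇒ total 113.
Compare {F-α}: total 117.
Compare {F-β}: total 181.

113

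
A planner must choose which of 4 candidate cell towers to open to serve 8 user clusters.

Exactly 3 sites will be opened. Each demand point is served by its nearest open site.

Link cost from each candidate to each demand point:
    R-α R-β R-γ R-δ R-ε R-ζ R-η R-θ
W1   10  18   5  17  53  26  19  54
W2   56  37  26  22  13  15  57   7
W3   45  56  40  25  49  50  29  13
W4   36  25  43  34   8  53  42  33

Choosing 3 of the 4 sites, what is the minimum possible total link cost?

99

Open {W1, W2, W4}.
  R-α→W1 10, R-β→W1 18, R-γ→W1 5, R-δ→W1 17, R-ε→W4 8, R-ζ→W2 15, R-η→W1 19, R-θ→W2 7  ⇒ total 99.
Compare {W1, W2, W3}: total 104.
Compare {W1, W3, W4}: total 116.
No size-3 selection does better; minimum is 99.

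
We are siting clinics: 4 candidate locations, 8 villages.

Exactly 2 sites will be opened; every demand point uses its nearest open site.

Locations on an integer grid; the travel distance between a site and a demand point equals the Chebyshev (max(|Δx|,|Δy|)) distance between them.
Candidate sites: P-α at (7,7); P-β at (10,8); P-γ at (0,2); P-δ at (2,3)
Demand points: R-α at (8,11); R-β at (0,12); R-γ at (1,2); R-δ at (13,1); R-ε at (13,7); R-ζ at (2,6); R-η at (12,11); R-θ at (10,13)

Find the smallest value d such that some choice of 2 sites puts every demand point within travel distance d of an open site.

7

Open {P-α, P-β}.
  Farthest demand point is R-β at travel distance 7 (to P-α); all others are ≤ 7.
With {P-α, P-γ} the worst case is 7.
With {P-α, P-δ} the worst case is 7.
No size-2 selection achieves below 7.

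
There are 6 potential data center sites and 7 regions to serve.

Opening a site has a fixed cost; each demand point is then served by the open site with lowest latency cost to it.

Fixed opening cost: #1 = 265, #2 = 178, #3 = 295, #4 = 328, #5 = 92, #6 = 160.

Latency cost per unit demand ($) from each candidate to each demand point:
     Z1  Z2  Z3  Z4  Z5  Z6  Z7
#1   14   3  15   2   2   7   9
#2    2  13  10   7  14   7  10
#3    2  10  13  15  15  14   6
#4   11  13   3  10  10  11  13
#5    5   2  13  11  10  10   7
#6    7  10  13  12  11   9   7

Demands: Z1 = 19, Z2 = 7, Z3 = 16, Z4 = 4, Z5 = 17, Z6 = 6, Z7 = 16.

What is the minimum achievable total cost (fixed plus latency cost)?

Open {#5}: assign each demand point to its cheapest open site.
  Z1→#5 19×5=95, Z2→#5 7×2=14, Z3→#5 16×13=208, Z4→#5 4×11=44, Z5→#5 17×10=170, Z6→#5 6×10=60, Z7→#5 16×7=112
  latency cost 703, fixed 92 → total 795.
Compare {#2, #5}: latency cost 564 + fixed 270 = 834.
Compare {#1, #5}: latency cost 513 + fixed 357 = 870.
Compare {#1, #2}: latency cost 447 + fixed 443 = 890.
All other subsets cost ≥ 834. Minimum total cost: 795.

795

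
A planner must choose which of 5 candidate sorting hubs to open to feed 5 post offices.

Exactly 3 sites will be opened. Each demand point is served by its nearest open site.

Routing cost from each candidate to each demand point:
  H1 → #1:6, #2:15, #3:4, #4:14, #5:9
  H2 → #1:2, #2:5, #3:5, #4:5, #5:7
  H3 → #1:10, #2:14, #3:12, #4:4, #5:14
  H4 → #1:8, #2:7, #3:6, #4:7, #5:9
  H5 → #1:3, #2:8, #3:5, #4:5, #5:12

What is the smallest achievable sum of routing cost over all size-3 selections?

Open {H1, H2, H3}.
  #1→H2 2, #2→H2 5, #3→H1 4, #4→H3 4, #5→H2 7  ⇒ total 22.
Compare {H1, H2, H4}: total 23.
Compare {H1, H2, H5}: total 23.
No size-3 selection does better; minimum is 22.

22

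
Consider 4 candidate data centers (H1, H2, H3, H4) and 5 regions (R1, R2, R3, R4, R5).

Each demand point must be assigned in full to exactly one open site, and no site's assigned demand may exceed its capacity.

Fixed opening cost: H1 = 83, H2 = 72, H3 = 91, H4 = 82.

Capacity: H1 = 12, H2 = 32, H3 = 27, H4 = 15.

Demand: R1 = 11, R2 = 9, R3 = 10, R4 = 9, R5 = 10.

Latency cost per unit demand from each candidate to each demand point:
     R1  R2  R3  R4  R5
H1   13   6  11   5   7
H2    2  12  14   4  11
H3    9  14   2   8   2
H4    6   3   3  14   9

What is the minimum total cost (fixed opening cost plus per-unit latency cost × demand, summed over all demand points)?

Open {H2, H3}; cheapest assignment that respects the capacities:
  H2 (cap 32, load 29): R1, R2, R4 — cost 11×2 + 9×12 + 9×4 = 166
  H3 (cap 27, load 20): R3, R5 — cost 10×2 + 10×2 = 40
  Shipping 206, fixed 163 → total 369.
  Any other capacity-feasible assignment to {H2, H3} ships for at least 206.
Compare {H2, H3, H4}: its best feasible assignment gives total 370.
Compare {H1, H2, H3}: its best feasible assignment gives total 398.
Every other set of open sites that can feasibly serve all demand totals ≥ 370 even under its best assignment. Minimum: 369.

369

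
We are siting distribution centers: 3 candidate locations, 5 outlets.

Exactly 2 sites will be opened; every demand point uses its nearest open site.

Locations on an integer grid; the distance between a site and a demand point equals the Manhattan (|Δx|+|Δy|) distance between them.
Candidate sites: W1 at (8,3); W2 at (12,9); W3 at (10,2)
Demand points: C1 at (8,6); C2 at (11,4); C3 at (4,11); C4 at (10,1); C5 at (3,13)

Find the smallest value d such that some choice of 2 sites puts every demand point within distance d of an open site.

Open {W1, W2}.
  Farthest demand point is C5 at distance 13 (to W2); all others are ≤ 13.
With {W2, W3} the worst case is 13.
With {W1, W3} the worst case is 15.
No size-2 selection achieves below 13.

13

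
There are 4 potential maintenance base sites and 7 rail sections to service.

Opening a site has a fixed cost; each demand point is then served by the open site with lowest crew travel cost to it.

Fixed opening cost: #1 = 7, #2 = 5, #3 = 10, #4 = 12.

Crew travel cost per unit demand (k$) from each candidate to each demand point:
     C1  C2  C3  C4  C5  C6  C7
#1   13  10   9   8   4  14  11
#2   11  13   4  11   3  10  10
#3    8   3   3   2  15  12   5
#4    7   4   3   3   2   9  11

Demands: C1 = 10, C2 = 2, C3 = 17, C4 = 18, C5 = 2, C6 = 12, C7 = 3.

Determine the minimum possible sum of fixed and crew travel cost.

312

Open {#3, #4}: assign each demand point to its cheapest open site.
  C1→#4 10×7=70, C2→#3 2×3=6, C3→#3 17×3=51, C4→#3 18×2=36, C5→#4 2×2=4, C6→#4 12×9=108, C7→#3 3×5=15
  crew travel cost 290, fixed 22 → total 312.
Compare {#2, #3, #4}: crew travel cost 290 + fixed 27 = 317.
Compare {#1, #3, #4}: crew travel cost 290 + fixed 29 = 319.
Compare {#1, #2, #3, #4}: crew travel cost 290 + fixed 34 = 324.
All other subsets cost ≥ 317. Minimum total cost: 312.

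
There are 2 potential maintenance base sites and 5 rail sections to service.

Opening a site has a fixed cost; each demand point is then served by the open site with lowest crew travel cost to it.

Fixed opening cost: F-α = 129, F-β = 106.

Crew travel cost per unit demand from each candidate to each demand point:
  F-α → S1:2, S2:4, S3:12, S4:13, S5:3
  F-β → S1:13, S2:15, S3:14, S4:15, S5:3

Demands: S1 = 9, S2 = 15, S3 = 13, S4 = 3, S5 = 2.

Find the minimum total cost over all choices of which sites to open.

408

Open {F-α}: assign each demand point to its cheapest open site.
  S1→F-α 9×2=18, S2→F-α 15×4=60, S3→F-α 13×12=156, S4→F-α 3×13=39, S5→F-α 2×3=6
  crew travel cost 279, fixed 129 → total 408.
Compare {F-α, F-β}: crew travel cost 279 + fixed 235 = 514.
Compare {F-β}: crew travel cost 575 + fixed 106 = 681.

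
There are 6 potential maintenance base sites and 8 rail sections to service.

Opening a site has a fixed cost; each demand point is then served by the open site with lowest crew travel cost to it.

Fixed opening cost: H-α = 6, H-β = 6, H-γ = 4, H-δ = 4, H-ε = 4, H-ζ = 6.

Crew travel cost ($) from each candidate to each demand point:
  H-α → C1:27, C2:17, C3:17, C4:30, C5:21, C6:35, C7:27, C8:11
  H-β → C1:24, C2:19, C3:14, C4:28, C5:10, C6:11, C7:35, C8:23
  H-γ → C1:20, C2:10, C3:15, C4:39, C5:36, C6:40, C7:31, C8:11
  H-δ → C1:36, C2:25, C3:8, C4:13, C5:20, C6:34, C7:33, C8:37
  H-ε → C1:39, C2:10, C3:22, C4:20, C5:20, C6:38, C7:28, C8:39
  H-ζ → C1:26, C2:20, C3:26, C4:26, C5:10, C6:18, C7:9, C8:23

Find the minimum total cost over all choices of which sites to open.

112

Open {H-β, H-γ, H-δ, H-ζ}: assign each demand point to its cheapest open site.
  C1→H-γ 20, C2→H-γ 10, C3→H-δ 8, C4→H-δ 13, C5→H-β 10, C6→H-β 11, C7→H-ζ 9, C8→H-γ 11
  crew travel cost 92, fixed 20 → total 112.
Compare {H-γ, H-δ, H-ζ}: crew travel cost 99 + fixed 14 = 113.
Compare {H-β, H-γ, H-δ, H-ε, H-ζ}: crew travel cost 92 + fixed 24 = 116.
Compare {H-γ, H-δ, H-ε, H-ζ}: crew travel cost 99 + fixed 18 = 117.
All other subsets cost ≥ 113. Minimum total cost: 112.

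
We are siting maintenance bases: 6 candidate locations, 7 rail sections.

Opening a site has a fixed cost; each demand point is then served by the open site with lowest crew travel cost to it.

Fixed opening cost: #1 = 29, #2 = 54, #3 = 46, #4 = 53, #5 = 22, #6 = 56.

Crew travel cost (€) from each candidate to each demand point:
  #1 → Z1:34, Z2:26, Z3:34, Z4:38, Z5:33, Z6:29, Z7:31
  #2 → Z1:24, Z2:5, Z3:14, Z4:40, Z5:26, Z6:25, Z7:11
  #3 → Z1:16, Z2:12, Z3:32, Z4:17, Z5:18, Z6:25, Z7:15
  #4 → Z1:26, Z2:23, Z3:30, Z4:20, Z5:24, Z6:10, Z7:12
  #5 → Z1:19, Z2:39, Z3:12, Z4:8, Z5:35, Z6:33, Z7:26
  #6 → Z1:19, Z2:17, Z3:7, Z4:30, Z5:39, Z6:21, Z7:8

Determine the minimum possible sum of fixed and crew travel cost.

Open {#3, #5}: assign each demand point to its cheapest open site.
  Z1→#3 16, Z2→#3 12, Z3→#5 12, Z4→#5 8, Z5→#3 18, Z6→#3 25, Z7→#3 15
  crew travel cost 106, fixed 68 → total 174.
Compare {#3}: crew travel cost 135 + fixed 46 = 181.
Compare {#2, #5}: crew travel cost 106 + fixed 76 = 182.
Compare {#4, #5}: crew travel cost 108 + fixed 75 = 183.
All other subsets cost ≥ 181. Minimum total cost: 174.

174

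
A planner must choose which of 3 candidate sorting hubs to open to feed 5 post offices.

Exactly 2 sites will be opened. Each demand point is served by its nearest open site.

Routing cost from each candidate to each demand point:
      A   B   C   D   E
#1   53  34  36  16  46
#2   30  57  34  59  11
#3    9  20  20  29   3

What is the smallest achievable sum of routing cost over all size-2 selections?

68

Open {#1, #3}.
  A→#3 9, B→#3 20, C→#3 20, D→#1 16, E→#3 3  ⇒ total 68.
Compare {#2, #3}: total 81.
Compare {#1, #2}: total 125.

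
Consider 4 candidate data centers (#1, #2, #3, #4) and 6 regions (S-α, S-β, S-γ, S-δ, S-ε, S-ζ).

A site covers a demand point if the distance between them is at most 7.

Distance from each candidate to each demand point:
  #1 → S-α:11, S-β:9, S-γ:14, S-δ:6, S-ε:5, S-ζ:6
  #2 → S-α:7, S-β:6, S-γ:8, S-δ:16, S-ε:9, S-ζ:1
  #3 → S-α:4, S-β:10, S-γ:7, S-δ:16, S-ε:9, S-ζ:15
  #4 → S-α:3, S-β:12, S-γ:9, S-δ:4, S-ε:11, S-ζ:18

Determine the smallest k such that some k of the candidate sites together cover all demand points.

3

Coverage sets (demand points within 7 of each site):
  #1: {S-δ, S-ε, S-ζ}
  #2: {S-α, S-β, S-ζ}
  #3: {S-α, S-γ}
  #4: {S-α, S-δ}
No 2 sites suffice: every size-2 union leaves at least one demand point uncovered.
But {#1, #2, #3} covers everything, so the minimum is 3.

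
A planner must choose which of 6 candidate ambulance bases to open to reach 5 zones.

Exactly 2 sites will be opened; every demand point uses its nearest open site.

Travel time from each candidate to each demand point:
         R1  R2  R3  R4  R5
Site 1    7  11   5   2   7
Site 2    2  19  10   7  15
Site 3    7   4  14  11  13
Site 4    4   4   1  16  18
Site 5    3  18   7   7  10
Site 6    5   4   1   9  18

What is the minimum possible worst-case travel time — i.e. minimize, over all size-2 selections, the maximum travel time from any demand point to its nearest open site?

7

Open {Site 1, Site 3}.
  Farthest demand point is R1 at travel time 7 (to Site 1); all others are ≤ 7.
With {Site 1, Site 4} the worst case is 7.
With {Site 1, Site 6} the worst case is 7.
No size-2 selection achieves below 7.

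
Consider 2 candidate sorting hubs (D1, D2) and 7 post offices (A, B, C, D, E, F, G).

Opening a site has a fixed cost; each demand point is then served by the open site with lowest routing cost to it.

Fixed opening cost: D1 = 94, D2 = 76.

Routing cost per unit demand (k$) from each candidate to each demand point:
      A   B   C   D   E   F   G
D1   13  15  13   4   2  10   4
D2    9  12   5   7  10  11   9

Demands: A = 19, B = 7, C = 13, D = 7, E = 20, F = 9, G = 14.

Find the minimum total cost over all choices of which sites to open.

704

Open {D1, D2}: assign each demand point to its cheapest open site.
  A→D2 19×9=171, B→D2 7×12=84, C→D2 13×5=65, D→D1 7×4=28, E→D1 20×2=40, F→D1 9×10=90, G→D1 14×4=56
  routing cost 534, fixed 170 → total 704.
Compare {D1}: routing cost 735 + fixed 94 = 829.
Compare {D2}: routing cost 794 + fixed 76 = 870.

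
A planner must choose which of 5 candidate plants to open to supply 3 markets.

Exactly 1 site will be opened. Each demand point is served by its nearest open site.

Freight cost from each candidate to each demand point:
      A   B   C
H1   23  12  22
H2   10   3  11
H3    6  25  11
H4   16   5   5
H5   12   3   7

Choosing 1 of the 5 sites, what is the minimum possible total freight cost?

Open {H5}.
  A→H5 12, B→H5 3, C→H5 7  ⇒ total 22.
Compare {H2}: total 24.
Compare {H4}: total 26.
No size-1 selection does better; minimum is 22.

22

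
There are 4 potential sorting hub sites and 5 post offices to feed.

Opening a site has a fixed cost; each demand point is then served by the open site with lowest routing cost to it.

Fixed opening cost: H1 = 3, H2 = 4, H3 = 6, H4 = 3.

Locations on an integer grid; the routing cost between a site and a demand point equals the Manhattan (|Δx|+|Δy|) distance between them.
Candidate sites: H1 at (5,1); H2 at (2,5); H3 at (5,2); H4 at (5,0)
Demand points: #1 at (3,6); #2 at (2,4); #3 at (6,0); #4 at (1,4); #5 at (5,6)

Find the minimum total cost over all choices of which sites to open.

17

Open {H2, H4}: assign each demand point to its cheapest open site.
  #1→H2 2, #2→H2 1, #3→H4 1, #4→H2 2, #5→H2 4
  routing cost 10, fixed 7 → total 17.
Compare {H1, H2}: routing cost 11 + fixed 7 = 18.
Compare {H1, H2, H4}: routing cost 10 + fixed 10 = 20.
Compare {H2}: routing cost 18 + fixed 4 = 22.
All other subsets cost ≥ 18. Minimum total cost: 17.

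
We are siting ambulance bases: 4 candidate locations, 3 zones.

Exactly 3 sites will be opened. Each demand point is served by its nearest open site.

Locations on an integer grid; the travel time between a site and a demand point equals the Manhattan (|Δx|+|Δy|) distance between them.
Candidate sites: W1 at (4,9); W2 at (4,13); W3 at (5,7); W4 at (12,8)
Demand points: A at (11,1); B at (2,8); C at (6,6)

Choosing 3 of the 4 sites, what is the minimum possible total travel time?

Open {W1, W3, W4}.
  A→W4 8, B→W1 3, C→W3 2  ⇒ total 13.
Compare {W2, W3, W4}: total 14.
Compare {W1, W2, W4}: total 16.
No size-3 selection does better; minimum is 13.

13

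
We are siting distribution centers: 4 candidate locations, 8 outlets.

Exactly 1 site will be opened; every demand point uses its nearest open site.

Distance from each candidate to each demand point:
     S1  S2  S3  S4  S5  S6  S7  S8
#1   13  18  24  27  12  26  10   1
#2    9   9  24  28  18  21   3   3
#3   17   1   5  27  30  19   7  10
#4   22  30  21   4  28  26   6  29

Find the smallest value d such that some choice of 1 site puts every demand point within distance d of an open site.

Open {#1}.
  Farthest demand point is S4 at distance 27 (to #1); all others are ≤ 27.
With {#2} the worst case is 28.
With {#3} the worst case is 30.
No size-1 selection achieves below 27.

27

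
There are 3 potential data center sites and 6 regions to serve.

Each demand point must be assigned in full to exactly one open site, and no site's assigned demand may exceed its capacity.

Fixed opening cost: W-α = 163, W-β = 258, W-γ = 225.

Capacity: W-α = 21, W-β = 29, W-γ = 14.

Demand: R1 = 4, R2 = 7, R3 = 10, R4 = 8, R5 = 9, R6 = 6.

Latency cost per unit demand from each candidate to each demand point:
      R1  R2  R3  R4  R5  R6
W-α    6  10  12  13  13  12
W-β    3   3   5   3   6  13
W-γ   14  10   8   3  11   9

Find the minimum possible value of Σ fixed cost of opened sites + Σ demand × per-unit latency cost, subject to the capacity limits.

715

Open {W-α, W-β}; cheapest assignment that respects the capacities:
  W-α (cap 21, load 17): R1, R2, R6 — cost 4×6 + 7×10 + 6×12 = 166
  W-β (cap 29, load 27): R3, R4, R5 — cost 10×5 + 8×3 + 9×6 = 128
  Shipping 294, fixed 421 → total 715.
  Any other capacity-feasible assignment to {W-α, W-β} ships for at least 294.
Compare {W-α, W-β, W-γ}: its best feasible assignment gives total 873.
Every other set of open sites that can feasibly serve all demand totals ≥ 873 even under its best assignment. Minimum: 715.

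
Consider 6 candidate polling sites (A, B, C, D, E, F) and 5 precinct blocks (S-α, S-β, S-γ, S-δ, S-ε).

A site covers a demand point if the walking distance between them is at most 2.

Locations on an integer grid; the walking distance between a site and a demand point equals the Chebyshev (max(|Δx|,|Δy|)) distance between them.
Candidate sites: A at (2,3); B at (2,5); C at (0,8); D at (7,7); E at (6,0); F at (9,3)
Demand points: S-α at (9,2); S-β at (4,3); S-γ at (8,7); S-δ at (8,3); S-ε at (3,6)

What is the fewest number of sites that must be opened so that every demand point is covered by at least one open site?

3

Coverage sets (demand points within 2 of each site):
  A: {S-β}
  B: {S-β, S-ε}
  C: {}
  D: {S-γ}
  E: {}
  F: {S-α, S-δ}
No 2 sites suffice: every size-2 union leaves at least one demand point uncovered.
But {B, D, F} covers everything, so the minimum is 3.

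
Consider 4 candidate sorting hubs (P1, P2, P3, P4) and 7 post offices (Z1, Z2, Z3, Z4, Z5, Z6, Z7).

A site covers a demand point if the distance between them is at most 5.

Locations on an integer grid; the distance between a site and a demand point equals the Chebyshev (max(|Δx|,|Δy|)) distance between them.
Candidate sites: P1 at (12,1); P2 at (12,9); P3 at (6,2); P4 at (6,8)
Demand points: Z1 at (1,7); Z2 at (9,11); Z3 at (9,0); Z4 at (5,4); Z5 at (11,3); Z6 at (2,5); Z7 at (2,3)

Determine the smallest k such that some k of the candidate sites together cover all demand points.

Coverage sets (demand points within 5 of each site):
  P1: {Z3, Z5}
  P2: {Z2}
  P3: {Z1, Z3, Z4, Z5, Z6, Z7}
  P4: {Z1, Z2, Z4, Z5, Z6, Z7}
No single site covers all 7 demand points.
But {P1, P4} covers everything, so the minimum is 2.

2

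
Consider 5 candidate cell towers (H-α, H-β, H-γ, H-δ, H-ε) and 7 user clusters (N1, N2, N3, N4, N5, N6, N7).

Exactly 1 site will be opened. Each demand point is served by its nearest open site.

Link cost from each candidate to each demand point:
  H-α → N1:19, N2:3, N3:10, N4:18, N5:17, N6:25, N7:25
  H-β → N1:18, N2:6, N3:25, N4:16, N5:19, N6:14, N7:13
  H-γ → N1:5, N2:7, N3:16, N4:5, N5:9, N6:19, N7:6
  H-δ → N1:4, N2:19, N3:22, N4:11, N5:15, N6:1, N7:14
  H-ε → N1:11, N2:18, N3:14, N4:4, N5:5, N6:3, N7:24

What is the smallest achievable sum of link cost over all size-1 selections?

Open {H-γ}.
  N1→H-γ 5, N2→H-γ 7, N3→H-γ 16, N4→H-γ 5, N5→H-γ 9, N6→H-γ 19, N7→H-γ 6  ⇒ total 67.
Compare {H-ε}: total 79.
Compare {H-δ}: total 86.
No size-1 selection does better; minimum is 67.

67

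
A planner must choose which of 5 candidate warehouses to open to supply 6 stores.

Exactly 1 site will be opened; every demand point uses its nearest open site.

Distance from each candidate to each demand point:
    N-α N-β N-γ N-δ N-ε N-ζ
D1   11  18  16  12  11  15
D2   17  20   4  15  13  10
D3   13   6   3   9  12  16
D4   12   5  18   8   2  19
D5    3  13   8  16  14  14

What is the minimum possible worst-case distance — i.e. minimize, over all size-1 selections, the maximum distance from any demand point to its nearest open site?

Open {D3}.
  Farthest demand point is N-ζ at distance 16 (to D3); all others are ≤ 16.
With {D5} the worst case is 16.
With {D1} the worst case is 18.
No size-1 selection achieves below 16.

16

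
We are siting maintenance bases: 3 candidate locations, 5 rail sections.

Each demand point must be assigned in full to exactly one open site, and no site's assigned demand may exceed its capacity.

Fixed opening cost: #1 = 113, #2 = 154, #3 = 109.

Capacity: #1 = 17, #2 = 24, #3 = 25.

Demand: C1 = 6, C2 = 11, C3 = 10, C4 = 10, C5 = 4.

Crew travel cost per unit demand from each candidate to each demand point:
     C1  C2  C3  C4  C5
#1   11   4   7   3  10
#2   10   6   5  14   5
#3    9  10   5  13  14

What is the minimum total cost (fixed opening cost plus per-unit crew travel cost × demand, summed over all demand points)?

534

Open {#1, #3}; cheapest assignment that respects the capacities:
  #1 (cap 17, load 16): C1, C4 — cost 6×11 + 10×3 = 96
  #3 (cap 25, load 25): C2, C3, C5 — cost 11×10 + 10×5 + 4×14 = 216
  Shipping 312, fixed 222 → total 534.
  Any other capacity-feasible assignment to {#1, #3} ships for at least 312.
Compare {#1, #2}: its best feasible assignment gives total 587.
Compare {#2, #3}: its best feasible assignment gives total 589.
Every other set of open sites that can feasibly serve all demand totals ≥ 587 even under its best assignment. Minimum: 534.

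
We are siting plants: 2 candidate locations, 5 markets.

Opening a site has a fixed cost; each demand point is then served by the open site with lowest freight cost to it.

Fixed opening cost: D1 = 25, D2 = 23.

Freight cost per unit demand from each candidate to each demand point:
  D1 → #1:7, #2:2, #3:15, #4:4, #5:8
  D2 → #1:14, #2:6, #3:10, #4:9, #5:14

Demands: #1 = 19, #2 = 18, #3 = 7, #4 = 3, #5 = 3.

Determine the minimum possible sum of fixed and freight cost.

Open {D1, D2}: assign each demand point to its cheapest open site.
  #1→D1 19×7=133, #2→D1 18×2=36, #3→D2 7×10=70, #4→D1 3×4=12, #5→D1 3×8=24
  freight cost 275, fixed 48 → total 323.
Compare {D1}: freight cost 310 + fixed 25 = 335.
Compare {D2}: freight cost 513 + fixed 23 = 536.

323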